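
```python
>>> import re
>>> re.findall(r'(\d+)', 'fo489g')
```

With a single group, `findall` returns only what that group captured — 1 item.

['489']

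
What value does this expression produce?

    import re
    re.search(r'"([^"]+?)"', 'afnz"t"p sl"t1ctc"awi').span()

(4, 7)

The match spans [4:7] → '"t"'.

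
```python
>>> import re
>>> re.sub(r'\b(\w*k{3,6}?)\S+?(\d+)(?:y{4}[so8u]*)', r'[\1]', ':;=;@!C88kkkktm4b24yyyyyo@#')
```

':;=;@![C88kkkk]yo@#'

This matches a word boundary (`\b`, zero-width); then zero or more of a word character, then 3 to 6 of the literal 'k' (lazy) (captured); then one or more of a non-whitespace character (lazy); then one or more of a digit (captured); then exactly 4 of a literal 'y', then zero or more of one of [so8u] (non-capturing group).
Matches: at [6:23] → 'C88kkkktm4b24yyyy'.
Each match is replaced using the text its own group 1 captured.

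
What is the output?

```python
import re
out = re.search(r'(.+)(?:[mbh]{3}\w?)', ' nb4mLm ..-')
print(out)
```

None

Pattern: one or more of any character (captured); then exactly 3 of one of [mbh], then optionally a word character (non-capturing group).
Unlike `match`, `search` isn't anchored — it looks for the pattern anywhere in the string.
Here nothing in the string fits, so the call returns None.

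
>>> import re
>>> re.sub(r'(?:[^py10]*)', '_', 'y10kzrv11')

'_y_1_0__1_1_'

This matches zero or more of any character except [py10] (non-capturing group).
Matches: at [0:0] → ''; at [1:1] → ''; at [2:2] → ''; at [3:7] → 'kzrv'; at [7:7] → ''; ….
Every occurrence is swapped for '_'.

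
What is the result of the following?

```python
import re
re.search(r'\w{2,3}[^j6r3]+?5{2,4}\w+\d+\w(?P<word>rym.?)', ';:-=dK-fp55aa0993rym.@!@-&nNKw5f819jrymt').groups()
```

('rym.',)

The match spans [4:21] → 'dK-fp55aa0993rym.'.
Captured: group 1 = 'rym.'.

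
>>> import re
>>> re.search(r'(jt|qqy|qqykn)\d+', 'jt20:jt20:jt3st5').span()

(0, 4)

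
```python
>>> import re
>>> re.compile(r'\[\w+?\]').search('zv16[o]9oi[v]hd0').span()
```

Unlike `match`, `search` isn't anchored — it looks for the pattern anywhere in the string.
The match spans [4:7] → '[o]'.

(4, 7)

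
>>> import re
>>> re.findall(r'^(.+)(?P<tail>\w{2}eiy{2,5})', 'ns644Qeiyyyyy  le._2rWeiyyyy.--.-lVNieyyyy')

[('ns644Qeiyyyyy  le._2', 'rWeiyyyy')]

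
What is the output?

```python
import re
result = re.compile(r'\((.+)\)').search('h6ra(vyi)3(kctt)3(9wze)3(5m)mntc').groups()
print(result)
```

`re.search` tries every starting position until one works.
The match spans [4:28] → '(vyi)3(kctt)3(9wze)3(5m)'.
Captured: group 1 = 'vyi)3(kctt)3(9wze)3(5m'.

('vyi)3(kctt)3(9wze)3(5m',)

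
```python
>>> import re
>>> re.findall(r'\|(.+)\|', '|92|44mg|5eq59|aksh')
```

['92|44mg|5eq59']

Scanning left to right: at [0:15] match '|92|44mg|5eq59|', group 1 = '92|44mg|5eq59'.
With a single group, `findall` returns only what that group captured — 1 item.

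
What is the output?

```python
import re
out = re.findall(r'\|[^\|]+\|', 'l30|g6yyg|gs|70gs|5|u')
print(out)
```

No capturing groups, so `findall` returns the 2 full match strings.

['|g6yyg|', '|70gs|']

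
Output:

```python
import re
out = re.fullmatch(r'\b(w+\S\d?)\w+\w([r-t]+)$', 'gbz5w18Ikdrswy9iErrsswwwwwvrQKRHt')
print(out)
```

Pattern: a word boundary (`\b`, zero-width); then one or more of a literal 'w', then a non-whitespace character, then optionally a digit (captured); then one or more of a word character, then a word character; then one or more of a character in [r-t] (captured); then anchored at the end.
`re.fullmatch` is like wrapping the pattern in `^…$` (in single-line mode).
Here the string isn't matched end-to-end, so the call returns None.

None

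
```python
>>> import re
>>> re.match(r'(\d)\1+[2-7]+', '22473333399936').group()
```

The backreference `\1` re-matches whatever the first group consumed, character for character.
`re.match` only tries the pattern at the start of the string.
The match spans [0:9] → '224733333'.
Captured: group 1 = '2'.

'224733333'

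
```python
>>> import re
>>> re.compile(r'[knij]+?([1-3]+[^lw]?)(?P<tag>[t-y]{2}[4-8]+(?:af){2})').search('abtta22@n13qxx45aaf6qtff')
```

None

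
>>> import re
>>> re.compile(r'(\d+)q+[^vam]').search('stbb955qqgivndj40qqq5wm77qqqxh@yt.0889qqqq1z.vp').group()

'955qqg'

The pattern matches one or more of a digit (captured); then one or more of the literal 'q', then any character except [vam].
`re.search` scans for the first position where the pattern succeeds.
The match spans [4:10] → '955qqg'.
Captured: group 1 = '955'.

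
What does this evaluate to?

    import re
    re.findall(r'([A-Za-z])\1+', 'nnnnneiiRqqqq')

['n', 'i', 'q']

`\1` is not a pattern — it's the concrete string captured by group 1, re-applied verbatim.
Matches: at [0:5] match 'nnnnn', group 1 = 'n'; at [6:8] match 'ii', group 1 = 'i'; at [9:13] match 'qqqq', group 1 = 'q'.
Because there's exactly one group, `findall` drops the full match and keeps group 1 from each hit.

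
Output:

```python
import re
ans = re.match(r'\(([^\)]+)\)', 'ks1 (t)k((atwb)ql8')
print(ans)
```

None

`match` is anchored at position 0; if the pattern doesn't fit there, it returns None.
Here the string doesn't start with a match, so the call returns None.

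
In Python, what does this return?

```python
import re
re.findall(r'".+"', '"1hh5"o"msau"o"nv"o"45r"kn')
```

`findall` yields the raw match text (1 of them) because the pattern has no groups.

['"1hh5"o"msau"o"nv"o"45r"']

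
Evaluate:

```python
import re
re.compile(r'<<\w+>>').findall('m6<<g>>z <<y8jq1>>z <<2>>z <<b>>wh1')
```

['<<g>>', '<<y8jq1>>', '<<2>>', '<<b>>']

Matches: at [2:7] → '<<g>>'; at [9:18] → '<<y8jq1>>'; at [20:25] → '<<2>>'; at [27:32] → '<<b>>'.
Since nothing is captured, `findall` lists the 4 matched substrings directly.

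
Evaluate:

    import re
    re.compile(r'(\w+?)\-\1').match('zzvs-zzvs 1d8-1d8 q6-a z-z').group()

'zzvs-zzvs'

The backreference `\1` re-matches whatever the first group consumed, character for character.
With `match`, the pattern is implicitly anchored at the beginning.
The match spans [0:9] → 'zzvs-zzvs'.
Captured: group 1 = 'zzvs'.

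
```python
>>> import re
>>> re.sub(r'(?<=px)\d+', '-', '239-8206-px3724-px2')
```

'239-8206-px--px-'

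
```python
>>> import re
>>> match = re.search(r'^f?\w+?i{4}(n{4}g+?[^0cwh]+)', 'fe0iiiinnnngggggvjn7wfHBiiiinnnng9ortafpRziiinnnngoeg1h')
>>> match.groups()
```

The pattern matches anchored at the start of the string; then optionally a literal 'f', then one or more of a word character (lazy), then exactly 4 of the literal 'i'; then exactly 4 of a literal 'n', then one or more of a literal 'g' (lazy), then one or more of any character except [0cwh] (captured).
A non-greedy quantifier consumes as few characters as it can — just enough that the remainder of the pattern still matches from where it stops; whatever follows it matches normally.
Unlike `match`, `search` isn't anchored — it looks for the pattern anywhere in the string.
The match spans [0:20] → 'fe0iiiinnnngggggvjn7'.
Captured: group 1 = 'nnnngggggvjn7'.

('nnnngggggvjn7',)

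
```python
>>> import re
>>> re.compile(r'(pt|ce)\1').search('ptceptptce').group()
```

'ptpt'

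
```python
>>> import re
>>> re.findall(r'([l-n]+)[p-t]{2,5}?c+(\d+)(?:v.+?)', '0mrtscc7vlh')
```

The pattern matches one or more of a character in [l-n] (captured); then 2 to 5 of a character in [p-t] (lazy), then one or more of a literal 'c'; then one or more of a digit (captured); then a literal 'v', then one or more of any character (lazy) (non-capturing group).
Matches: at [1:10] match 'mrtscc7vl', groups = ('m', '7').
2 groups means the one result is a tuple of 2 captured strings — 1 here.

[('m', '7')]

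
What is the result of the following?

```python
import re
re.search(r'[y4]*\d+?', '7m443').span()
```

Pattern: zero or more of one of [y4]; then one or more of a digit (lazy).
`search` walks the string left to right and returns the first match it finds.
The match spans [0:1] → '7'.

(0, 1)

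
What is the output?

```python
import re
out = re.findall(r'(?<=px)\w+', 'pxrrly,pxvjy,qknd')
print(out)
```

['rrly', 'vjy']

The `(?=…)`/`(?<=…)` assertion just peeks at neighbouring text; it doesn't advance the match position.
Walking the string: at [2:6] → 'rrly'; at [9:12] → 'vjy'.
With no groups in the pattern, `findall` gives back each whole match — 2 here.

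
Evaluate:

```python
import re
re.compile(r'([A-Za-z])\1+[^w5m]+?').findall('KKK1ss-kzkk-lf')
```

['K', 's', 'k']

A backreference is literal: `\1` must see the identical characters the first group matched.
Because there's exactly one group, `findall` drops the full match and keeps group 1 from each hit.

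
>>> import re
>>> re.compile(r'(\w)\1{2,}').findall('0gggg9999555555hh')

['g', '9', '5']

A backreference is literal: `\1` must see the identical characters the first group matched.
Matches: at [1:5] match 'gggg', group 1 = 'g'; at [5:9] match '9999', group 1 = '9'; at [9:15] match '555555', group 1 = '5'.
`findall` collects group 1 from each match (3 total).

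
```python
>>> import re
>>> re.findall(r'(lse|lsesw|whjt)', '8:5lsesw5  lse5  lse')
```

Alternation tries branches left to right and keeps the first one that lets the overall match succeed at that position.
Walking the string: at [3:6] match 'lse', group 1 = 'lse'; at [11:14] match 'lse', group 1 = 'lse'; at [17:20] match 'lse', group 1 = 'lse'.
With a single group, `findall` returns only what that group captured — 3 items.

['lse', 'lse', 'lse']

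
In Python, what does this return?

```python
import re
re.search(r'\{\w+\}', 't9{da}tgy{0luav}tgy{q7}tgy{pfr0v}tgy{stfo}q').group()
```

'{da}'

`re.search` scans for the first position where the pattern succeeds.
The match spans [2:6] → '{da}'.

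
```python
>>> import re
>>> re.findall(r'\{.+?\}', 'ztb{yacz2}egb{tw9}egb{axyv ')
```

['{yacz2}', '{tw9}']

With no groups in the pattern, `findall` gives back each whole match — 2 here.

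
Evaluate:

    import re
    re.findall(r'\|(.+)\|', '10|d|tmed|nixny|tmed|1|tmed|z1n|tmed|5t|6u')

Scanning left to right: at [2:40] match '|d|tmed|nixny|tmed|1|tmed|z1n|tmed|5t|', group 1 = 'd|tmed|nixny|tmed|1|tmed|z1n|tmed|5t'.
`findall` collects group 1 from the one match (1 total).

['d|tmed|nixny|tmed|1|tmed|z1n|tmed|5t']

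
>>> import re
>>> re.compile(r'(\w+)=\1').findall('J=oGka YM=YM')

`\1` has to match the exact text group 1 already captured.
Matches: at [7:12] match 'YM=YM', group 1 = 'YM'.
One capturing group, so `findall` returns just the captured substring from the one match — 1 in all.

['YM']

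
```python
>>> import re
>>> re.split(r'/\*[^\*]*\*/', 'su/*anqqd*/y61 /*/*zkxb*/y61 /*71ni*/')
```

Splitting on the pattern gives 4 pieces.

['su', 'y61 /*', 'y61 ', '']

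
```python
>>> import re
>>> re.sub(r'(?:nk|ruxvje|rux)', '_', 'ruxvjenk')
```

'__'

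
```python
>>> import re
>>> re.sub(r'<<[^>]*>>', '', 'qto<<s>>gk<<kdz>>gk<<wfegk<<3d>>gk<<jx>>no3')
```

'qtogkgkgkno3'

Each match is replaced by ''.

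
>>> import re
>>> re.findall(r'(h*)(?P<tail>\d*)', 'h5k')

[('h', '5'), ('', ''), ('', '')]

The pattern matches zero or more of a literal 'h' (captured); then zero or more of a digit (captured as 'tail').
Matches: at [0:2] match 'h5', groups = ('h', '5'); at [2:2] match '', groups = ('', ''); at [3:3] match '', groups = ('', '').
`findall` packs the 2 group values into a tuple for every match.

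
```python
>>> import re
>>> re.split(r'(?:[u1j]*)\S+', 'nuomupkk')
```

['', '']

This matches zero or more of one of [u1j] (non-capturing group); then one or more of a non-whitespace character.
Matches to split on: at [0:8] → 'nuomupkk'.
Each match becomes a cut point; 2 segments remain.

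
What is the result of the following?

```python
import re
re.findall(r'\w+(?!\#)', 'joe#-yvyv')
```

['jo', 'yvyv']

The negative lookahead/lookbehind blocks any match where the forbidden context is present.
Matches: at [0:2] → 'jo'; at [5:9] → 'yvyv'.
With no groups in the pattern, `findall` gives back each whole match — 2 here.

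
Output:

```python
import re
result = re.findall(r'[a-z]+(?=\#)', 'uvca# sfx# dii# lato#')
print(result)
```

Lookahead/lookbehind check context without consuming it, so the matched span excludes the asserted characters.
With no groups in the pattern, `findall` gives back each whole match — 4 here.

['uvca', 'sfx', 'dii', 'lato']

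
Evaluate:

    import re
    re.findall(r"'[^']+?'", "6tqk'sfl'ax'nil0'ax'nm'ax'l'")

["'sfl'", "'nil0'", "'nm'", "'l'"]

Since nothing is captured, `findall` lists the 4 matched substrings directly.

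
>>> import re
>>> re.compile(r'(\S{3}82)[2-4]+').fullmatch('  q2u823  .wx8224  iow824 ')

None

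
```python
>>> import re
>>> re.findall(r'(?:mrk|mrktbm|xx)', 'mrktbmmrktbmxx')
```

['mrk', 'mrk', 'xx']

Alternation isn't longest-match — the leftmost alternative that fits at this position is chosen.
Since nothing is captured, `findall` lists the 3 matched substrings directly.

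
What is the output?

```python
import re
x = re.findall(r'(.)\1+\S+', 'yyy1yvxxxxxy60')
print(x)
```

['y']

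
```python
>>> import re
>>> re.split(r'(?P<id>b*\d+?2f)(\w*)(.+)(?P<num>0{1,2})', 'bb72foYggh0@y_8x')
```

['', 'bb72f', 'oYgg', 'h', '0', '@y_8x']

Pattern: zero or more of a literal 'b', then one or more of a digit (lazy), then the literal '2f' (captured as 'id'); then zero or more of a word character (captured); then one or more of any character (captured); then 1 to 2 of a literal '0' (captured as 'num').
Matches to split on: at [0:11] → 'bb72foYggh0'.
The group in the pattern means `split` returns the separators' captures alongside the pieces.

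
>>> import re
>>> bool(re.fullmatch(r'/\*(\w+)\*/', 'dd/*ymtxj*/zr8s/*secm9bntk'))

`re.fullmatch` requires the pattern to consume the entire string.
Here the string isn't matched end-to-end, so the call returns None, and `bool(None)` is False.

False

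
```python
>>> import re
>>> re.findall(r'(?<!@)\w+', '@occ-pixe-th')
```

['cc', 'pixe', 'th']

Because the assertion is negative and zero-width, positions next to the forbidden text are skipped.
Since nothing is captured, `findall` lists the 3 matched substrings directly.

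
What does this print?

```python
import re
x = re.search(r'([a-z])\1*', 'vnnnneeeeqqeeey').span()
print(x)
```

(0, 1)

A backreference is literal: `\1` must see the identical characters the first group matched.
`search` walks the string left to right and returns the first match it finds.
The match spans [0:1] → 'v'.
Captured: group 1 = 'v'.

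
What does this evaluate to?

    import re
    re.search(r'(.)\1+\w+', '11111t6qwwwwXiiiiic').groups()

('1',)

The match spans [0:19] → '11111t6qwwwwXiiiiic'.
Captured: group 1 = '1'.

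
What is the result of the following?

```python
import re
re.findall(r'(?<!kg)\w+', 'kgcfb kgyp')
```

['kgcfb', 'kgyp']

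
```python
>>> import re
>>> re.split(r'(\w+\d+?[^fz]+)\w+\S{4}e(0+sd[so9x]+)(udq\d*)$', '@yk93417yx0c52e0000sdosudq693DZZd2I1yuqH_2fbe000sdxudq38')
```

['@', 'yk93417yx0c52e0000sdosudq693DZZd2I1yuq', '000sdx', 'udq38', '']

The pattern matches one or more of a word character, then one or more of a digit (lazy), then one or more of any character except [fz] (captured); then one or more of a word character; then exactly 4 of a non-whitespace character, then the literal 'e'; then one or more of a literal '0', then the literal 'sd', then one or more of one of [so9x] (captured); then the literal 'udq', then zero or more of a digit (captured); then anchored at the end.
Matches to split on: at [1:56] → 'yk93417yx0c52e0000sdosudq693DZZd2I1yuqH_2fbe000sdxudq38'.
The group in the pattern means `split` returns the separators' captures alongside the pieces.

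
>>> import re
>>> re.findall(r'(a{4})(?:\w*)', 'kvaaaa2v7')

['aaaa']

One capturing group, so `findall` returns just the captured substring from the one match — 1 in all.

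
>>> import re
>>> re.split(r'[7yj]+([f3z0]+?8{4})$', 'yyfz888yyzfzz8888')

['yyfz888', 'zfzz8888', '']

This matches one or more of one of [7yj]; then one or more of one of [f3z0] (lazy), then exactly 4 of the literal '8' (captured); then anchored at the end.
Matches to split on: at [7:17] → 'yyzfzz8888'.
`re.split` interleaves the captured-group text with the surrounding fragments.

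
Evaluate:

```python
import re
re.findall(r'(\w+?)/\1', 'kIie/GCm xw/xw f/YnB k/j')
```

['xw']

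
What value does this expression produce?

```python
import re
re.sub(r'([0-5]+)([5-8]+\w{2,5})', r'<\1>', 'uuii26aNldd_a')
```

'uuii<2>_a'

This matches one or more of a character in [0-5] (captured); then one or more of a character in [5-8], then 2 to 5 of a word character (captured).
Matches: at [4:11] → '26aNldd'.
Each match is replaced using the text its own group 1 captured.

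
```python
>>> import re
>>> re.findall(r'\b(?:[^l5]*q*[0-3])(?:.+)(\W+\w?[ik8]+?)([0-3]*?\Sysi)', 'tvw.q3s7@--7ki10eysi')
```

The pattern matches a word boundary (`\b`, zero-width); then zero or more of any character except [l5], then zero or more of the literal 'q', then a character in [0-3] (non-capturing group); then one or more of any character (non-capturing group); then one or more of a non-word character, then optionally a word character, then one or more of one of [ik8] (lazy) (captured); then zero or more of a character in [0-3] (lazy), then a non-whitespace character, then the literal 'ysi' (captured).
Multiple groups make `findall` return tuples — one 2-tuple for the one match.

[('-7ki', '10eysi')]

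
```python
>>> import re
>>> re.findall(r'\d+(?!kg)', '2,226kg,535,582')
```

Because the assertion is negative and zero-width, positions next to the forbidden text are skipped.
Since nothing is captured, `findall` lists the 4 matched substrings directly.

['2', '22', '535', '582']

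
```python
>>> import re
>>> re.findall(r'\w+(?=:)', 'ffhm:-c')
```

['ffhm']

The lookaround is zero-width — it requires the adjacent text to match without consuming it, so the asserted text isn't part of the match.
Scanning left to right: at [0:4] → 'ffhm'.
`findall` yields the raw match text (1 of them) because the pattern has no groups.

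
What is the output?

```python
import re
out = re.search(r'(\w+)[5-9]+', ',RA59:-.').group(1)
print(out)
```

Pattern: one or more of a word character (captured); then one or more of a character in [5-9].
`re.search` tries every starting position until one works.
The match spans [1:5] → 'RA59'.
Captured: group 1 = 'RA5'.

RA5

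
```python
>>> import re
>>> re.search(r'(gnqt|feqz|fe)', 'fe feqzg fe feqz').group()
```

Unlike `match`, `search` isn't anchored — it looks for the pattern anywhere in the string.
The match spans [0:2] → 'fe'.
Captured: group 1 = 'fe'.

'fe'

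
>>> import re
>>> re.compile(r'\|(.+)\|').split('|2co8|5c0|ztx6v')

['', '2co8|5c0', 'ztx6v']

Matches to split on: at [0:10] → '|2co8|5c0|'.
The group in the pattern means `split` returns the separators' captures alongside the pieces.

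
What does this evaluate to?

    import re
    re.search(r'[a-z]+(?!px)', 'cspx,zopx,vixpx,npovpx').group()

'cspx'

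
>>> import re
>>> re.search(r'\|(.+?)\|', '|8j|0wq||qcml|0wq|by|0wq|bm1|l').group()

A non-greedy quantifier consumes as few characters as it can — just enough that the remainder of the pattern still matches from where it stops; whatever follows it matches normally.
The match spans [0:4] → '|8j|'.

'|8j|'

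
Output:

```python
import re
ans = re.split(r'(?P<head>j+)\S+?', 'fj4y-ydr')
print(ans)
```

['f', 'j', 'y-ydr']

This matches one or more of a literal 'j' (captured as 'head'); then one or more of a non-whitespace character (lazy).
With the lazy modifier that quantifier settles for the fewest repetitions that let the rest of the pattern succeed (the atoms after it are unaffected and can still be greedy).
Matches to split on: at [1:3] → 'j4'.
With a capturing group present, the delimiter's captured portion is kept in the result list.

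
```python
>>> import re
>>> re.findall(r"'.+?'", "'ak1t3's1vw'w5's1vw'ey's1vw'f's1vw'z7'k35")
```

["'ak1t3'", "'w5'", "'ey'", "'f'", "'z7'"]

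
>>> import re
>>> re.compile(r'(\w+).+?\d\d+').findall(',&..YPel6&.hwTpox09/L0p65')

['YPel6', 'L0']

This matches one or more of a word character (captured); then one or more of any character (lazy), then a digit; then one or more of a digit.
Scanning left to right: at [4:19] match 'YPel6&.hwTpox09', group 1 = 'YPel6'; at [20:25] match 'L0p65', group 1 = 'L0'.
`findall` collects group 1 from each match (2 total).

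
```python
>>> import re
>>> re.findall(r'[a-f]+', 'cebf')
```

Pattern: one or more of a character in [a-f].
No capturing groups, so `findall` returns the 1 full match string.

['cebf']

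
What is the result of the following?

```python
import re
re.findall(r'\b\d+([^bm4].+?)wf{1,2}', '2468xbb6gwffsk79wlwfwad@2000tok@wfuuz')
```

['xbb6g', 'tok@']

Pattern: a word boundary (`\b`, zero-width); then one or more of a digit; then any character except [bm4], then one or more of any character (lazy) (captured); then the literal 'w', then 1 to 2 of the literal 'f'.
A non-greedy quantifier consumes as few characters as it can — just enough that the remainder of the pattern still matches from where it stops; whatever follows it matches normally.
Walking the string: at [0:12] match '2468xbb6gwff', group 1 = 'xbb6g'; at [24:34] match '2000tok@wf', group 1 = 'tok@'.
Because there's exactly one group, `findall` drops the full match and keeps group 1 from each hit.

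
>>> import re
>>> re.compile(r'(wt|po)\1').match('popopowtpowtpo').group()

'popo'

After group 1 captures some text, `\1` only succeeds where that same text appears again.
`re.match` only tries the pattern at the start of the string.
The match spans [0:4] → 'popo'.
Captured: group 1 = 'po'.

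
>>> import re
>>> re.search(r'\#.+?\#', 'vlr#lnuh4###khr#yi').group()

'#lnuh4#'

The match spans [3:10] → '#lnuh4#'.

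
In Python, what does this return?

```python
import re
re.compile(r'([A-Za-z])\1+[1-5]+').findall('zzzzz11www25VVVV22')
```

The backreference `\1` re-matches whatever the first group consumed, character for character.
Walking the string: at [0:7] match 'zzzzz11', group 1 = 'z'; at [7:12] match 'www25', group 1 = 'w'; at [12:18] match 'VVVV22', group 1 = 'V'.
With a single group, `findall` returns only what that group captured — 3 items.

['z', 'w', 'V']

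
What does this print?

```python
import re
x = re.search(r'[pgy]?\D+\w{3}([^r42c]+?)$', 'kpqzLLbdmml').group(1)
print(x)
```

l

Pattern: optionally one of [pgy], then one or more of a non-digit, then exactly 3 of a word character; then one or more of any character except [r42c] (lazy) (captured); then anchored at the end.
`re.search` tries every starting position until one works.
The match spans [0:11] → 'kpqzLLbdmml'.
Captured: group 1 = 'l'.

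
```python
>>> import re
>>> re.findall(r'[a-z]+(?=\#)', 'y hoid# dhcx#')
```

['hoid', 'dhcx']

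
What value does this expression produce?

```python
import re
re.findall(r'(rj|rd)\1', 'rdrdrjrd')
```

A backreference is literal: `\1` must see the identical characters the first group matched.
Scanning left to right: at [0:4] match 'rdrd', group 1 = 'rd'.
`findall` collects group 1 from the one match (1 total).

['rd']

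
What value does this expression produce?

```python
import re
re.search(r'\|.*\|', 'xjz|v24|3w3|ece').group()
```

The match spans [3:12] → '|v24|3w3|'.

'|v24|3w3|'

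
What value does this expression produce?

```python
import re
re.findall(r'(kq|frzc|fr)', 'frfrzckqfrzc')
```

Alternation isn't longest-match — the leftmost alternative that fits at this position is chosen.
Walking the string: at [0:2] match 'fr', group 1 = 'fr'; at [2:6] match 'frzc', group 1 = 'frzc'; at [6:8] match 'kq', group 1 = 'kq'; at [8:12] match 'frzc', group 1 = 'frzc'.
With a single group, `findall` returns only what that group captured — 4 items.

['fr', 'frzc', 'kq', 'frzc']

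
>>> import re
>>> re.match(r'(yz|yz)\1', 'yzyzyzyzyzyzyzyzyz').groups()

('yz',)

The match spans [0:4] → 'yzyz'.
Captured: group 1 = 'yz'.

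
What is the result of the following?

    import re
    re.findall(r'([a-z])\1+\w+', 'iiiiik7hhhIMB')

['i']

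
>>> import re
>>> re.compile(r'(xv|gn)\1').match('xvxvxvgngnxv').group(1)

'xv'

The match spans [0:4] → 'xvxv'.
Captured: group 1 = 'xv'.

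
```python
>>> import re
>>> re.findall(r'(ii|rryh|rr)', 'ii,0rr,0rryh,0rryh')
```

Branches in `(...|...)` are attempted left-to-right; the first branch that allows the whole pattern to succeed is taken.
Matches: at [0:2] match 'ii', group 1 = 'ii'; at [4:6] match 'rr', group 1 = 'rr'; at [8:12] match 'rryh', group 1 = 'rryh'; at [14:18] match 'rryh', group 1 = 'rryh'.
`findall` collects group 1 from each match (4 total).

['ii', 'rr', 'rryh', 'rryh']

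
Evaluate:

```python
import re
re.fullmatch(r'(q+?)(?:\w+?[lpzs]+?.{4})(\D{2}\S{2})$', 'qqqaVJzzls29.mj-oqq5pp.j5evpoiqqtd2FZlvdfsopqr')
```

Pattern: one or more of a literal 'q' (lazy) (captured); then one or more of a word character (lazy), then one or more of one of [lpzs] (lazy), then exactly 4 of any character (non-capturing group); then exactly 2 of a non-digit, then exactly 2 of a non-whitespace character (captured); then anchored at the end.
For `fullmatch`, every character of the input must be accounted for by the pattern.
Here there's no way to consume every character, so the call returns None.

None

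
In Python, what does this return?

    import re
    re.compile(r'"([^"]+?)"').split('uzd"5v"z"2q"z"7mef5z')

['uzd', '5v', 'z', '2q', 'z"7mef5z']

Matches to split on: at [3:7] → '"5v"'; at [8:12] → '"2q"'.
`re.split` interleaves the captured-group text with the surrounding fragments.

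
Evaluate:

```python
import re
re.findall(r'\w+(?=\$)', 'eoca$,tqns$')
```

['eoca', 'tqns']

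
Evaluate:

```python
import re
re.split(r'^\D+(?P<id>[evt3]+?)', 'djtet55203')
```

Pattern: anchored at the start of the string; then one or more of a non-digit; then one or more of one of [evt3] (lazy) (captured as 'id').
Matches to split on: at [0:5] → 'djtet'.
`re.split` interleaves the captured-group text with the surrounding fragments.

['', 't', '55203']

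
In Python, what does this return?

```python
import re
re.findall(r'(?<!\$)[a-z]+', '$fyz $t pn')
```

The negative lookaround is zero-width — it rules out positions where the adjacent text would match, without consuming anything.
Scanning left to right: at [2:4] → 'yz'; at [8:10] → 'pn'.
`findall` yields the raw match text (2 of them) because the pattern has no groups.

['yz', 'pn']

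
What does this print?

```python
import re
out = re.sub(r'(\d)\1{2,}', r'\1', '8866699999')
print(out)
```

`\1` is not a pattern — it's the concrete string captured by group 1, re-applied verbatim.
`\1` in the replacement pulls in group 1's text for each match.

8869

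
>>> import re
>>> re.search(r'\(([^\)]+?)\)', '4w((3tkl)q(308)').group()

'((3tkl)'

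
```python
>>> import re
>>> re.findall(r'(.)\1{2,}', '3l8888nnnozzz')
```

['8', 'n', 'z']

After group 1 captures some text, `\1` only succeeds where that same text appears again.
With a single group, `findall` returns only what that group captured — 3 items.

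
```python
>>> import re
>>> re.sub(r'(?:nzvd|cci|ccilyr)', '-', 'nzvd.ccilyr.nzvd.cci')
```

The regex engine tests alternatives in the order written; an earlier branch that matches wins even if a later one would match more.
Each match is replaced by '-'.

'-.-lyr.-.-'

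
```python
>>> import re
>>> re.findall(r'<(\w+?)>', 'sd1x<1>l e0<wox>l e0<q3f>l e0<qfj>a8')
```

['1', 'wox', 'q3f', 'qfj']

With a single group, `findall` returns only what that group captured — 4 items.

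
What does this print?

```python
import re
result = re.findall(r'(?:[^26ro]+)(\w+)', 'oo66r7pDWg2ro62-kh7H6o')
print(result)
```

The pattern matches one or more of any character except [26ro] (non-capturing group); then one or more of a word character (captured).
Matches: at [5:15] match '7pDWg2ro62', group 1 = '2ro62'; at [15:22] match '-kh7H6o', group 1 = '6o'.
Because there's exactly one group, `findall` drops the full match and keeps group 1 from each hit.

['2ro62', '6o']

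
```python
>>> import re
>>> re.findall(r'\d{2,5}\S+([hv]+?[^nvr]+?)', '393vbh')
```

The pattern matches 2 to 5 of a digit; then one or more of a non-whitespace character; then one or more of one of [hv] (lazy), then one or more of any character except [nvr] (lazy) (captured).
Because the quantifier is non-greedy, it stops expanding at the earliest point where the rest of the pattern can succeed.
Matches: at [0:5] match '393vb', group 1 = 'vb'.
Because there's exactly one group, `findall` drops the full match and keeps group 1 from the one hit.

['vb']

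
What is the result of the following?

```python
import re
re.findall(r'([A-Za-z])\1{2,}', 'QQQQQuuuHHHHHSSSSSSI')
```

`\1` is not a pattern — it's the concrete string captured by group 1, re-applied verbatim.
Because there's exactly one group, `findall` drops the full match and keeps group 1 from each hit.

['Q', 'u', 'H', 'S']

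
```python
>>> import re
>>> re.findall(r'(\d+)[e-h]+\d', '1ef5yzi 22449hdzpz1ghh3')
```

['1', '1']

The pattern matches one or more of a digit (captured); then one or more of a character in [e-h], then a digit.
Walking the string: at [0:4] match '1ef5', group 1 = '1'; at [18:23] match '1ghh3', group 1 = '1'.
With a single group, `findall` returns only what that group captured — 2 items.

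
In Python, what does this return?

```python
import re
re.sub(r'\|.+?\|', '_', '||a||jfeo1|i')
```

Because the quantifier is non-greedy, it stops expanding at the earliest point where the rest of the pattern can succeed.
Each match is replaced by '_'.

'__i'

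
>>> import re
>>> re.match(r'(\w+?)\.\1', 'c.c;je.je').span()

`match` is anchored at position 0; if the pattern doesn't fit there, it returns None.
The match spans [0:3] → 'c.c'.

(0, 3)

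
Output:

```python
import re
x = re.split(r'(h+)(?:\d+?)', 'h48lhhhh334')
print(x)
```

['', 'h', '8l', 'hhhh', '34']

With the lazy modifier that quantifier settles for the fewest repetitions that let the rest of the pattern succeed (the atoms after it are unaffected and can still be greedy).
The group in the pattern means `split` returns the separators' captures alongside the pieces.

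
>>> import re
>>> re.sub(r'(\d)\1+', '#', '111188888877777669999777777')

A backreference is literal: `\1` must see the identical characters the first group matched.
Matches: at [0:4] → '1111'; at [4:10] → '888888'; at [10:15] → '77777'; at [15:17] → '66'; at [17:21] → '9999'; ….
Each match is replaced by '#'.

'######'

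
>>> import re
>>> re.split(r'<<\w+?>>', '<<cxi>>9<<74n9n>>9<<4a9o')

['', '9', '9<<4a9o']

The string is cut at each match, leaving 3 pieces.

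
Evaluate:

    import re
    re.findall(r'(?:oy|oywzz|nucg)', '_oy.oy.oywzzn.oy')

Alternation isn't longest-match — the leftmost alternative that fits at this position is chosen.
Scanning left to right: at [1:3] → 'oy'; at [4:6] → 'oy'; at [7:9] → 'oy'; at [14:16] → 'oy'.
`findall` yields the raw match text (4 of them) because the pattern has no groups.

['oy', 'oy', 'oy', 'oy']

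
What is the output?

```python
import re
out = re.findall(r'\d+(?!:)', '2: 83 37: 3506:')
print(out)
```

Because the assertion is negative and zero-width, positions next to the forbidden text are skipped.
Scanning left to right: at [3:5] → '83'; at [6:7] → '3'; at [10:13] → '350'.
`findall` yields the raw match text (3 of them) because the pattern has no groups.

['83', '3', '350']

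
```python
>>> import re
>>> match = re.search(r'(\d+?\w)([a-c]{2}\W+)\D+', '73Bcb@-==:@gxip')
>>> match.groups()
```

('73B', 'cb@-==:@')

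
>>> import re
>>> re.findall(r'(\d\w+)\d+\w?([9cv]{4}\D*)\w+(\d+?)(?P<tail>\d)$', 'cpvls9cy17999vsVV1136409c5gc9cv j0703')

Pattern: a digit, then one or more of a word character (captured); then one or more of a digit, then optionally a word character; then exactly 4 of one of [9cv], then zero or more of a non-digit (captured); then one or more of a word character; then one or more of a digit (lazy) (captured); then a digit (captured as 'tail'); then anchored at the end.
Matches: at [5:37] match '9cy17999vsVV1136409c5gc9cv j0703', groups = ('9cy17999vsVV1136409c', 'c9cv j', '0', '3').
Multiple groups make `findall` return tuples — one 4-tuple for the one match.

[('9cy17999vsVV1136409c', 'c9cv j', '0', '3')]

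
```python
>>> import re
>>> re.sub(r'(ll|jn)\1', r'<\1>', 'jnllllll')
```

'jn<ll>ll'

A backreference is literal: `\1` must see the identical characters the first group matched.
The replacement refers to a captured group, so each match is rewritten using its own captured text.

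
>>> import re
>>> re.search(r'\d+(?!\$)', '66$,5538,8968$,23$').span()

(0, 1)

The negative lookahead/lookbehind blocks any match where the forbidden context is present.
`re.search` tries every starting position until one works.
The match spans [0:1] → '6'.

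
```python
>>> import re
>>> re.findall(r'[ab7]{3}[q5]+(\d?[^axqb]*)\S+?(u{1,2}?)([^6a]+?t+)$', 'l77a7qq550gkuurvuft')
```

[('0gkuur', 'u', 'ft')]

The pattern matches exactly 3 of one of [ab7], then one or more of one of [q5]; then optionally a digit, then zero or more of any character except [axqb] (captured); then one or more of a non-whitespace character (lazy); then 1 to 2 of a literal 'u' (lazy) (captured); then one or more of any character except [6a] (lazy), then one or more of a literal 't' (captured); then anchored at the end.
Scanning left to right: at [2:19] match '7a7qq550gkuurvuft', groups = ('0gkuur', 'u', 'ft').
3 groups means the one result is a tuple of 3 captured strings — 1 here.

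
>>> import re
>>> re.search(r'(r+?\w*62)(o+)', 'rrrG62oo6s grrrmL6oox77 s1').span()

(0, 8)

This matches one or more of a literal 'r' (lazy), then zero or more of a word character, then the literal '62' (captured); then one or more of a literal 'o' (captured).
The match spans [0:8] → 'rrrG62oo'.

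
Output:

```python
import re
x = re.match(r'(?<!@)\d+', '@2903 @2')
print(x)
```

None

The negative lookahead/lookbehind blocks any match where the forbidden context is present.
`match` is anchored at position 0; if the pattern doesn't fit there, it returns None.
Here the string doesn't start with a match, so the call returns None.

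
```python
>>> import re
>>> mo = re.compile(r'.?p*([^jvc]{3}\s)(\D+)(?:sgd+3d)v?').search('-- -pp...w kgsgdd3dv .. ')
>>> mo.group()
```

'...w kgsgdd3dv'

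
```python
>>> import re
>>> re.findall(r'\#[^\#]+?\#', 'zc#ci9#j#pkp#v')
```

Matches: at [2:7] → '#ci9#'; at [8:13] → '#pkp#'.
No capturing groups, so `findall` returns the 2 full match strings.

['#ci9#', '#pkp#']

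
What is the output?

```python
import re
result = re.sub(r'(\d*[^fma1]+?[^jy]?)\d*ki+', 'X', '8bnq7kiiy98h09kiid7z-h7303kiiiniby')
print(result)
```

XXXniby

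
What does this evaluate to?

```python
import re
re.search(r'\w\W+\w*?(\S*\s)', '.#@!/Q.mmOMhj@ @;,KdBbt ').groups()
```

The match spans [5:15] → 'Q.mmOMhj@ '.
Captured: group 1 = 'mmOMhj@ '.

('mmOMhj@ ',)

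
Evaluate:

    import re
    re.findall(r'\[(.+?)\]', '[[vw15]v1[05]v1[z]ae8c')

['[vw15', '05', 'z']

With the lazy modifier that quantifier settles for the fewest repetitions that let the rest of the pattern succeed (the atoms after it are unaffected and can still be greedy).
`findall` collects group 1 from each match (3 total).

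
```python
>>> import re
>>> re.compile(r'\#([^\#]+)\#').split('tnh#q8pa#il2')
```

['tnh', 'q8pa', 'il2']

Matches to split on: at [3:9] → '#q8pa#'.
With a capturing group present, the delimiter's captured portion is kept in the result list.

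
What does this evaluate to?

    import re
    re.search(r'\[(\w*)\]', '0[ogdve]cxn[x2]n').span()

The match spans [1:8] → '[ogdve]'.

(1, 8)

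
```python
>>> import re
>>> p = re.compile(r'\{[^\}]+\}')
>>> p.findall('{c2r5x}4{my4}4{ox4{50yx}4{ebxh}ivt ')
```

['{c2r5x}', '{my4}', '{ox4{50yx}', '{ebxh}']

Matches: at [0:7] → '{c2r5x}'; at [8:13] → '{my4}'; at [14:24] → '{ox4{50yx}'; at [25:31] → '{ebxh}'.
`findall` yields the raw match text (4 of them) because the pattern has no groups.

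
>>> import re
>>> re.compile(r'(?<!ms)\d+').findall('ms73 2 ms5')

['3', '2']

Because the assertion is negative and zero-width, positions next to the forbidden text are skipped.
Since nothing is captured, `findall` lists the 2 matched substrings directly.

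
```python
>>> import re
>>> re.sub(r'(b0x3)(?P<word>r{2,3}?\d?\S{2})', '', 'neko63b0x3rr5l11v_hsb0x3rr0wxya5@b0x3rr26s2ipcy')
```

'neko631v_hsya5@2ipcy'

The pattern matches a literal 'b', then the literal '0x3' (captured); then 2 to 3 of the literal 'r' (lazy), then optionally a digit, then exactly 2 of a non-whitespace character (captured as 'word').
Matches: at [6:15] → 'b0x3rr5l1'; at [20:29] → 'b0x3rr0wx'; at [33:42] → 'b0x3rr26s'.
`sub` substitutes '' at each match site.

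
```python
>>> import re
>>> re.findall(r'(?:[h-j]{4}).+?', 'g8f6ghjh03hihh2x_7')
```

['hihh2']

The pattern matches exactly 4 of a character in [h-j] (non-capturing group); then one or more of any character (lazy).
A non-greedy quantifier consumes as few characters as it can — just enough that the remainder of the pattern still matches from where it stops; whatever follows it matches normally.
Scanning left to right: at [10:15] → 'hihh2'.
Since nothing is captured, `findall` lists the 1 matched substring directly.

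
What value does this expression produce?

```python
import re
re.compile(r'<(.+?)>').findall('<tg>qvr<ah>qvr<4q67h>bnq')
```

['tg', 'ah', '4q67h']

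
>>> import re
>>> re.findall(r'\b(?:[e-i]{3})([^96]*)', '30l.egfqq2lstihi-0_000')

['qq2lstihi-0_000']

The pattern matches a word boundary (`\b`, zero-width); then exactly 3 of a character in [e-i] (non-capturing group); then zero or more of any character except [96] (captured).
Because there's exactly one group, `findall` drops the full match and keeps group 1 from the one hit.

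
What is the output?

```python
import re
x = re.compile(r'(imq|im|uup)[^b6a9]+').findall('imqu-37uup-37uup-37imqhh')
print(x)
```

Branches in `(...|...)` are attempted left-to-right; the first branch that allows the whole pattern to succeed is taken.
`findall` collects group 1 from the one match (1 total).

['imq']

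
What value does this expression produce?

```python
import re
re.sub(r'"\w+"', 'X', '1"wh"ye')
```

Matches: at [1:5] → '"wh"'.
`sub` substitutes 'X' at each match site.

'1Xye'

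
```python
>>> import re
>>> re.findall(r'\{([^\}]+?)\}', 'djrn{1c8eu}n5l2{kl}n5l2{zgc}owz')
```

['1c8eu', 'kl', 'zgc']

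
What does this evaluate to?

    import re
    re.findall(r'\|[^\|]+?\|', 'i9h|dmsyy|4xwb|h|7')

Scanning left to right: at [3:10] → '|dmsyy|'; at [14:17] → '|h|'.
`findall` yields the raw match text (2 of them) because the pattern has no groups.

['|dmsyy|', '|h|']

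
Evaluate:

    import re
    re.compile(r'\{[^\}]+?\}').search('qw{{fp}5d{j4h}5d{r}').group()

'{{fp}'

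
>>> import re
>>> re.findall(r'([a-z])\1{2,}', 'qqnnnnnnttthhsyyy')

['n', 't', 'y']

`\1` is not a pattern — it's the concrete string captured by group 1, re-applied verbatim.
Matches: at [2:8] match 'nnnnnn', group 1 = 'n'; at [8:11] match 'ttt', group 1 = 't'; at [14:17] match 'yyy', group 1 = 'y'.
Because there's exactly one group, `findall` drops the full match and keeps group 1 from each hit.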